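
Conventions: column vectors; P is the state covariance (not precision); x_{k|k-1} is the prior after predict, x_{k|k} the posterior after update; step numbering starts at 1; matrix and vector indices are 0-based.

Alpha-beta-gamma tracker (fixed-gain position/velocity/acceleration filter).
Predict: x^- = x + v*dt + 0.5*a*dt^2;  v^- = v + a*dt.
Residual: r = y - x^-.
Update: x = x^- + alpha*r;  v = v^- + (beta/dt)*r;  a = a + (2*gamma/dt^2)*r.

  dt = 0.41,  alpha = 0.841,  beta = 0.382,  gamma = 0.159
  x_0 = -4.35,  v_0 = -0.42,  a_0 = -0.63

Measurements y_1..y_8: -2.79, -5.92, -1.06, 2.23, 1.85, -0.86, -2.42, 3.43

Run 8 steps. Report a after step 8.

a_post = 0.0315

step 1: x_pred=-4.5752  r=1.7852  x^+=-3.0738  v^+=0.9849  a^+=2.7470
step 2: x_pred=-2.4391  r=-3.4809  x^+=-5.3665  v^+=-1.1319  a^+=-3.8378
step 3: x_pred=-6.1532  r=5.0932  x^+=-1.8698  v^+=2.0399  a^+=5.7971
step 4: x_pred=-0.5462  r=2.7762  x^+=1.7886  v^+=7.0034  a^+=11.0490
step 5: x_pred=5.5886  r=-3.7386  x^+=2.4444  v^+=8.0501  a^+=3.9765
step 6: x_pred=6.0792  r=-6.9392  x^+=0.2433  v^+=3.2152  a^+=-9.1506
step 7: x_pred=0.7924  r=-3.2124  x^+=-1.9092  v^+=-3.5297  a^+=-15.2277
step 8: x_pred=-4.6363  r=8.0663  x^+=2.1475  v^+=-2.2576  a^+=0.0315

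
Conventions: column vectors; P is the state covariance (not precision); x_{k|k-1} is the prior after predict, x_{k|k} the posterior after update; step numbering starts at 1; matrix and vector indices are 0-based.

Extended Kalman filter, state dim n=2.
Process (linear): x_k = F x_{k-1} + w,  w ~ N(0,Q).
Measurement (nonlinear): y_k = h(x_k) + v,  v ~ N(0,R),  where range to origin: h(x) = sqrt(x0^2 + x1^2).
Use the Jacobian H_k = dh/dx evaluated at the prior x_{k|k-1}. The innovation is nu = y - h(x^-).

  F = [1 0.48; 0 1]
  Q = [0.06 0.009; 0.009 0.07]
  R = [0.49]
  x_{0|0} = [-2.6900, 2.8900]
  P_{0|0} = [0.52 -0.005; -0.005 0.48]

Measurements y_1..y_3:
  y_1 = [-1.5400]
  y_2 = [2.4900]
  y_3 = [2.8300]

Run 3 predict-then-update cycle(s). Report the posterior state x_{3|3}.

step 1: x^-=[-1.3028, 2.8900]  P^-=[0.6858 0.2344; 0.2344 0.5500]  H_jac=[-0.4110 0.9116]  S=[0.8873]  K=[-0.0768; 0.4565]  nu=[-4.7101]  x^+=[-0.9410, 0.7397]  P^+=[0.6806 0.2655; 0.2655 0.3651]
step 2: x^-=[-0.5860, 0.7397]  P^-=[1.0796 0.4497; 0.4497 0.4351]  H_jac=[-0.6210 0.7838]  S=[0.7358]  K=[-0.4320; 0.0839]  nu=[1.5463]  x^+=[-1.2539, 0.8695]  P^+=[0.9423 0.4764; 0.4764 0.4299]
step 3: x^-=[-0.8366, 0.8695]  P^-=[1.5587 0.6918; 0.6918 0.4999]  H_jac=[-0.6933 0.7206]  S=[0.8076]  K=[-0.7209; -0.1478]  nu=[1.6234]  x^+=[-2.0068, 0.6295]  P^+=[1.1390 0.6057; 0.6057 0.4822]

x_post = [-2.0068, 0.6295]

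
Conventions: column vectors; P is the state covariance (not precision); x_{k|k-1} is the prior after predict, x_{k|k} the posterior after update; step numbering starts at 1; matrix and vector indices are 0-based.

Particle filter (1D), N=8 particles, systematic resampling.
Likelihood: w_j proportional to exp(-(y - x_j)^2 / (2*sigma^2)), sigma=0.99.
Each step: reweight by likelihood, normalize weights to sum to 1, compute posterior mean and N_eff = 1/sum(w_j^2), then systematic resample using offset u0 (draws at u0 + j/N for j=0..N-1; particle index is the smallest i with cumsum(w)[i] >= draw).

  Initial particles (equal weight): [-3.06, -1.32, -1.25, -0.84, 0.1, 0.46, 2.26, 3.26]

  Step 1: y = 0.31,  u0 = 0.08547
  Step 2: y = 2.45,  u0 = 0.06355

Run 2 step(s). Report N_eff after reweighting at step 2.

N_eff = 2.0286

step 1: w=[0.0010, 0.0811, 0.0908, 0.1601, 0.3074, 0.3108, 0.0452, 0.0037]  mean=-0.0701  Neff=4.2813  idx=[2, 3, 4, 4, 4, 5, 5, 6]
step 2: w=[0.0006, 0.0028, 0.0418, 0.0418, 0.0418, 0.0927, 0.0927, 0.6860]  mean=1.6449  Neff=2.0286  idx=[3, 5, 6, 7, 7, 7, 7, 7]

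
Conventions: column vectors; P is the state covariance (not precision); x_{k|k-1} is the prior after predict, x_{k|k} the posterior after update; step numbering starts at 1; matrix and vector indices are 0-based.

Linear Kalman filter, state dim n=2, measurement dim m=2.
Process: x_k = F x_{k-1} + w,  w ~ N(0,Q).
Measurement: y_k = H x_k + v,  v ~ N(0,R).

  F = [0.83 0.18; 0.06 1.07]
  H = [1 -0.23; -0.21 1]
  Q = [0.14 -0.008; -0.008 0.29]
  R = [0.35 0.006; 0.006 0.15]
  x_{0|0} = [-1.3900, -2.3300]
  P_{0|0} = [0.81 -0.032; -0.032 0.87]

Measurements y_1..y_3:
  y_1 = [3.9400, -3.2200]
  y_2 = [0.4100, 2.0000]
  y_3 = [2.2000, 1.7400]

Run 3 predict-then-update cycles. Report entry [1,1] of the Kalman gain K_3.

step 1: x^-=[-1.5731, -2.5765]  P^-=[0.7166 0.1711; 0.1711 1.2849]  S=[1.0559 -0.2606; -0.2606 1.3946]  K=[0.6763 0.1412; 0.1082 0.9158]  nu=[4.9205, -0.9739]  x^+=[1.6170, -2.9358]  P^+=[0.2557 0.0789; 0.0789 0.1546]
step 2: x^-=[0.8137, -3.0443]  P^-=[0.3447 0.1055; 0.1055 0.4780]  S=[0.6715 -0.0658; -0.0658 0.5990]  K=[0.4879 0.1088; 0.0686 0.7687]  nu=[-1.1039, 5.2151]  x^+=[0.8425, 0.8888]  P^+=[0.1848 0.0580; 0.0580 0.1279]
step 3: x^-=[0.8593, 1.0016]  P^-=[0.2888 0.0780; 0.0780 0.4446]  S=[0.6264 -0.0751; -0.0751 0.5745]  K=[0.4429 0.0881; 0.0515 0.7520]  nu=[1.5711, 0.9188]  x^+=[1.6361, 1.7735]  P^+=[0.1673 0.0510; 0.0510 0.1238]

K[1,1] = 0.7520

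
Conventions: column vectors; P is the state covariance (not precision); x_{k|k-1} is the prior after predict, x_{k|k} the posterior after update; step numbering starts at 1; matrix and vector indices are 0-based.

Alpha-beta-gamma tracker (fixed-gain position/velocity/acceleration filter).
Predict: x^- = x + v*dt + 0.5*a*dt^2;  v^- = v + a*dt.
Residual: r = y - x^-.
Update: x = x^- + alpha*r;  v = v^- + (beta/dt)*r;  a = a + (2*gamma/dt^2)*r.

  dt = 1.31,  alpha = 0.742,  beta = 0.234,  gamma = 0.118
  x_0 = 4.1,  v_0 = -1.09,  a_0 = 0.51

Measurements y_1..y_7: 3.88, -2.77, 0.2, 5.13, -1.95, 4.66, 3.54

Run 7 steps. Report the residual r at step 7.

step 1: x_pred=3.1097  r=0.7703  x^+=3.6813  v^+=-0.2843  a^+=0.6159
step 2: x_pred=3.8373  r=-6.6073  x^+=-1.0653  v^+=-0.6577  a^+=-0.2927
step 3: x_pred=-2.1780  r=2.3780  x^+=-0.4135  v^+=-0.6164  a^+=0.0343
step 4: x_pred=-1.1915  r=6.3215  x^+=3.4991  v^+=0.5578  a^+=0.9037
step 5: x_pred=5.0051  r=-6.9551  x^+=-0.1556  v^+=0.4992  a^+=-0.0528
step 6: x_pred=0.4531  r=4.2069  x^+=3.5746  v^+=1.1815  a^+=0.5257
step 7: x_pred=5.5734  r=-2.0334  x^+=4.0646  v^+=1.5069  a^+=0.2461

resid = -2.0334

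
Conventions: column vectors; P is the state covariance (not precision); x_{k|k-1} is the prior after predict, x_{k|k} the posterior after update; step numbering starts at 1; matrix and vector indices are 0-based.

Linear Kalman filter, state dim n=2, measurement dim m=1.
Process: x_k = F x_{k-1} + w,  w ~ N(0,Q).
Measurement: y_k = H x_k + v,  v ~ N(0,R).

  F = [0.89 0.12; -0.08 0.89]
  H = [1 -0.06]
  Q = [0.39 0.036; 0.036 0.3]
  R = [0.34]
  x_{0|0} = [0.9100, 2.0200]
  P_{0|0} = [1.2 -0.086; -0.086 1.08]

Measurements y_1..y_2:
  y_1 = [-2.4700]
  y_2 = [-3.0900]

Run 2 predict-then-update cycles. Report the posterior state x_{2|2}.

step 1: x^-=[1.0523, 1.7250]  P^-=[1.3377 -0.0014; -0.0014 1.1754]  S=[1.6821]  K=[0.7953; -0.0428]  nu=[-3.4188]  x^+=[-1.6667, 1.8712]  P^+=[0.2738 0.0558; 0.0558 1.1723]
step 2: x^-=[-1.2588, 1.7987]  P^-=[0.6356 0.1854; 0.1854 1.2224]  S=[0.9578]  K=[0.6520; 0.1170]  nu=[-1.7233]  x^+=[-2.3824, 1.5971]  P^+=[0.2284 0.1123; 0.1123 1.2093]

x_post = [-2.3824, 1.5971]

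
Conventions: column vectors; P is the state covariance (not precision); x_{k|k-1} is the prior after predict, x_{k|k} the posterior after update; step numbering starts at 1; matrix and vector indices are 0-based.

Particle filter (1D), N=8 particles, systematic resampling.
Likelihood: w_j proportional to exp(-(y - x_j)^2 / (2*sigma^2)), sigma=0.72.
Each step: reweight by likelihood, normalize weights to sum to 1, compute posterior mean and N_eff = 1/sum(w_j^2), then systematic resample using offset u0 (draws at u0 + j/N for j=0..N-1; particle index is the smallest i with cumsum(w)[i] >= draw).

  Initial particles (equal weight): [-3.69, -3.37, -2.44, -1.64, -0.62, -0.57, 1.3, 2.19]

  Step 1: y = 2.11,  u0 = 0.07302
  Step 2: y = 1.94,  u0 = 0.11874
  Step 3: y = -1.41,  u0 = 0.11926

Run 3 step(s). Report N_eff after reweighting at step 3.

step 1: w=[0.0000, 0.0000, 0.0000, 0.0000, 0.0005, 0.0006, 0.3479, 0.6510]  mean=1.8772  Neff=1.8355  idx=[6, 6, 6, 7, 7, 7, 7, 7]
step 2: w=[0.1001, 0.1001, 0.1001, 0.1399, 0.1399, 0.1399, 0.1399, 0.1399]  mean=1.9227  Neff=7.8142  idx=[1, 2, 3, 4, 5, 6, 7, 7]
step 3: w=[0.4934, 0.4934, 0.0022, 0.0022, 0.0022, 0.0022, 0.0022, 0.0022]  mean=1.3117  Neff=2.0535  idx=[0, 0, 0, 1, 1, 1, 1, 5]

N_eff = 2.0535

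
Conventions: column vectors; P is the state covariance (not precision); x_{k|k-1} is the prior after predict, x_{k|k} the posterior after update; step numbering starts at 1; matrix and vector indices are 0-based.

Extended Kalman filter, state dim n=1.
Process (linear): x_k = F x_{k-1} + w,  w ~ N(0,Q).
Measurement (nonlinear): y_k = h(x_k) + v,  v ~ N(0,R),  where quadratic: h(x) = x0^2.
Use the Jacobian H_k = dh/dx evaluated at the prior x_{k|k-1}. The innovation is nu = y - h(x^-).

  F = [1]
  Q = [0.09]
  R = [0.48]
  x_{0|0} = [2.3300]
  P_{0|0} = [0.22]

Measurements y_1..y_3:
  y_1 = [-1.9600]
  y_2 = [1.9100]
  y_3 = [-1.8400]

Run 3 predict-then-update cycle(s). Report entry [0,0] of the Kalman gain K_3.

K[0,0] = 0.2764

step 1: x^-=[2.3300]  P^-=[0.3100]  H_jac=[4.6600]  S=[7.2118]  K=[0.2003]  nu=[-7.3889]  x^+=[0.8499]  P^+=[0.0206]
step 2: x^-=[0.8499]  P^-=[0.1106]  H_jac=[1.6999]  S=[0.7997]  K=[0.2352]  nu=[1.1876]  x^+=[1.1292]  P^+=[0.0664]
step 3: x^-=[1.1292]  P^-=[0.1564]  H_jac=[2.2584]  S=[1.2778]  K=[0.2764]  nu=[-3.1151]  x^+=[0.2680]  P^+=[0.0588]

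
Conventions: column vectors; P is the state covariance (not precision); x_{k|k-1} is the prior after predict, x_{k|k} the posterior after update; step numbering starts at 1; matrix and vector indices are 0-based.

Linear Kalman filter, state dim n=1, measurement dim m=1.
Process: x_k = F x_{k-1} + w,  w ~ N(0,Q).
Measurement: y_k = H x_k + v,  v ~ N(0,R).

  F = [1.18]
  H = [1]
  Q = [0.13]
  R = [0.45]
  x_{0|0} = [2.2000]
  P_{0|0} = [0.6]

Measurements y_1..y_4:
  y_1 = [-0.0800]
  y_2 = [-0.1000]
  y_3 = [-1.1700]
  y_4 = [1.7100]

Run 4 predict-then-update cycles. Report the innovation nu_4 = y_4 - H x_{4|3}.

step 1: x^-=[2.5960]  P^-=[0.9654]  S=[1.4154]  K=[0.6821]  nu=[-2.6760]  x^+=[0.7708]  P^+=[0.3069]
step 2: x^-=[0.9095]  P^-=[0.5574]  S=[1.0074]  K=[0.5533]  nu=[-1.0095]  x^+=[0.3509]  P^+=[0.2490]
step 3: x^-=[0.4141]  P^-=[0.4767]  S=[0.9267]  K=[0.5144]  nu=[-1.5841]  x^+=[-0.4007]  P^+=[0.2315]
step 4: x^-=[-0.4729]  P^-=[0.4523]  S=[0.9023]  K=[0.5013]  nu=[2.1829]  x^+=[0.6214]  P^+=[0.2256]

innov = [2.1829]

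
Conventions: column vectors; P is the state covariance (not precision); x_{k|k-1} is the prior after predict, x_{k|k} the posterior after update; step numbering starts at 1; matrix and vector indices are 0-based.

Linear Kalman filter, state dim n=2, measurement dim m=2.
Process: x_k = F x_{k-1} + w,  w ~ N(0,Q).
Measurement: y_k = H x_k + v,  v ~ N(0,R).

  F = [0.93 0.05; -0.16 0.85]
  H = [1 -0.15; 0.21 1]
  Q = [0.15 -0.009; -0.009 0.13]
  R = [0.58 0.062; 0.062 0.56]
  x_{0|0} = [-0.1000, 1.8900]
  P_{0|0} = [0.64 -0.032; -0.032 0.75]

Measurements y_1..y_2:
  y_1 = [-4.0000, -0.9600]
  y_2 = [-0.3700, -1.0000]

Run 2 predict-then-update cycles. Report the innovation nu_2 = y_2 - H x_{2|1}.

innov = [1.7145, -1.6188]

step 1: x^-=[0.0015, 1.6225]  P^-=[0.7024 -0.0974; -0.0974 0.6970]  S=[1.3273 0.0106; 0.0106 1.2470]  K=[0.5399 0.0356; -0.1565 0.5438]  nu=[-3.7581, -2.5828]  x^+=[-2.1195, 0.8060]  P^+=[0.3135 -0.0124; -0.0124 0.2975]
step 2: x^-=[-1.9308, 1.0242]  P^-=[0.4207 -0.0527; -0.0527 0.3563]  S=[1.0246 0.0458; 0.0458 0.9127]  K=[0.4176 0.0181; -0.1208 0.3843]  nu=[1.7145, -1.6188]  x^+=[-1.2442, 0.1950]  P^+=[0.2411 -0.0146; -0.0146 0.2108]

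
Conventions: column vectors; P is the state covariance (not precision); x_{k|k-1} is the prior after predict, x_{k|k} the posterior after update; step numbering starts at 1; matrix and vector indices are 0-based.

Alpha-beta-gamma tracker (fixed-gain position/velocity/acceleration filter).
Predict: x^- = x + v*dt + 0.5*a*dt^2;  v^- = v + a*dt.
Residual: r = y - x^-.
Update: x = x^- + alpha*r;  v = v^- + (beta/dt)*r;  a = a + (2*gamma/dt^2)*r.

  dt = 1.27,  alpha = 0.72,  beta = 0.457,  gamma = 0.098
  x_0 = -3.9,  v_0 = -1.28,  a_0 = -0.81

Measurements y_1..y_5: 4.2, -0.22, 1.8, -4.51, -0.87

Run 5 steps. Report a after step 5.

step 1: x_pred=-6.1788  r=10.3788  x^+=1.2939  v^+=1.4260  a^+=0.4512
step 2: x_pred=3.4689  r=-3.6889  x^+=0.8129  v^+=0.6717  a^+=0.0030
step 3: x_pred=1.6683  r=0.1317  x^+=1.7631  v^+=0.7228  a^+=0.0190
step 4: x_pred=2.6964  r=-7.2064  x^+=-2.4922  v^+=-1.8463  a^+=-0.8568
step 5: x_pred=-5.5279  r=4.6579  x^+=-2.1742  v^+=-1.2582  a^+=-0.2907

a_post = -0.2907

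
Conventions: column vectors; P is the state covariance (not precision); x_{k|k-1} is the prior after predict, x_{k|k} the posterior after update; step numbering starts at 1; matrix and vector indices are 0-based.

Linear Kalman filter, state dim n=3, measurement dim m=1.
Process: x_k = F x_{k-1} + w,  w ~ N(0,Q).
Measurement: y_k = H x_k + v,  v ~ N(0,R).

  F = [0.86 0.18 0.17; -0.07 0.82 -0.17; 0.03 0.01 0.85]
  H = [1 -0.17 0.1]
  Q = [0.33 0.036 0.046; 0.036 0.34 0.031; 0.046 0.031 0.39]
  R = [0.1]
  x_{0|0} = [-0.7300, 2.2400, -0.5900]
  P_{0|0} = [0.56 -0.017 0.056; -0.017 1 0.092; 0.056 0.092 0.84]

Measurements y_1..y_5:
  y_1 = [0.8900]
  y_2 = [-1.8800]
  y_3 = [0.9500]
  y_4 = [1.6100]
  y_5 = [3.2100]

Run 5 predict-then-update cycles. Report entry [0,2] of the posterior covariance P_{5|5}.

P_post[0,2] = -0.1098

step 1: x^-=[-0.3249, 1.9882, -0.5010]  P^-=[0.8176 0.1150 0.2388; 0.1150 1.0171 -0.0234; 0.2388 -0.0234 1.0019]  S=[0.9665]  K=[0.8504; -0.0623; 0.3549]  nu=[1.6030]  x^+=[1.0384, 1.8883, 0.0679]  P^+=[0.1186 0.1662 -0.0529; 0.1662 1.0133 -0.0020; -0.0529 -0.0020 0.8802]
step 2: x^-=[1.2444, 1.4642, 0.1078]  P^-=[0.5119 0.2763 0.1412; 0.2763 1.0276 -0.0821; 0.1412 -0.0821 1.0235]  S=[0.5889]  K=[0.8134; 0.1585; 0.4372]  nu=[-2.8863]  x^+=[-1.1033, 1.0066, -1.1542]  P^+=[0.1222 0.2003 -0.0683; 0.2003 1.0128 -0.1230; -0.0683 -0.1230 0.9109]
step 3: x^-=[-0.9639, 1.0989, -1.0041]  P^-=[0.5141 0.2880 0.1161; 0.2880 1.0576 -0.1689; 0.1161 -0.1689 1.0429]  S=[0.5861]  K=[0.8134; 0.1557; 0.4250]  nu=[2.2011]  x^+=[0.8264, 1.4417, -0.0685]  P^+=[0.1263 0.2137 -0.0865; 0.2137 1.0434 -0.2077; -0.0865 -0.2077 0.9370]
step 4: x^-=[0.9586, 1.1360, -0.0190]  P^-=[0.5125 0.2944 0.0937; 0.2944 1.1006 -0.2298; 0.0937 -0.2298 1.0594]  S=[0.5813]  K=[0.8116; 0.1451; 0.4107]  nu=[0.8465]  x^+=[1.6455, 1.2588, 0.3286]  P^+=[0.1296 0.2260 -0.1000; 0.2260 1.0883 -0.2644; -0.1000 -0.2644 0.9614]
step 5: x^-=[1.6976, 0.8612, 0.3412]  P^-=[0.5134 0.3046 0.0788; 0.3046 1.1456 -0.2713; 0.0788 -0.2713 1.0753]  S=[0.5787]  K=[0.8113; 0.1429; 0.4018]  nu=[1.6247]  x^+=[3.0157, 1.0934, 0.9940]  P^+=[0.1325 0.2375 -0.1098; 0.2375 1.1338 -0.3045; -0.1098 -0.3045 0.9819]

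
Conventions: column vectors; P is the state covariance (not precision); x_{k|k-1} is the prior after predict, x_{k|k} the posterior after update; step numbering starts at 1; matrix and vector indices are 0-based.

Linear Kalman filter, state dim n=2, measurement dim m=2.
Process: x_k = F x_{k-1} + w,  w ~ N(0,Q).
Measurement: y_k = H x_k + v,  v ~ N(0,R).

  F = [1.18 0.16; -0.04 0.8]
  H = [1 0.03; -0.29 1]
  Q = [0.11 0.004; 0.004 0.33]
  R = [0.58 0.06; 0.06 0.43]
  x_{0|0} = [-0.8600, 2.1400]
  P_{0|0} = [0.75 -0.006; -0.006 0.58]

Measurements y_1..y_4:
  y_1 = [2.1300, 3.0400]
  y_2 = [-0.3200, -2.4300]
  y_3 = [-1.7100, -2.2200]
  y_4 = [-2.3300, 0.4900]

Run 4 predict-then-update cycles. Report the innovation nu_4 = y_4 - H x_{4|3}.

innov = [-1.8541, 1.4081]

step 1: x^-=[-0.6724, 1.7464]  P^-=[1.1669 0.0372; 0.0372 0.7028]  S=[1.7497 -0.2204; -0.2204 1.2093]  K=[0.6511 -0.1304; 0.1079 0.5919]  nu=[2.7500, 1.0986]  x^+=[0.9749, 2.6933]  P^+=[0.3671 0.0895; 0.0895 0.2869]
step 2: x^-=[1.5813, 2.1156]  P^-=[0.6623 0.1073; 0.1073 0.5085]  S=[1.2492 -0.0105; -0.0105 0.9320]  K=[0.5321 -0.0850; 0.1024 0.5134]  nu=[-1.9648, -4.0871]  x^+=[0.8833, -0.1837]  P^+=[0.3010 0.0827; 0.0827 0.2509]
step 3: x^-=[1.0129, -0.1823]  P^-=[0.5668 0.0994; 0.0994 0.4857]  S=[1.1532 0.0088; 0.0088 0.9058]  K=[0.4947 -0.0765; 0.0950 0.5035]  nu=[-2.7175, -1.7439]  x^+=[-0.1979, -1.3187]  P^+=[0.2800 0.0780; 0.0780 0.2448]
step 4: x^-=[-0.4445, -1.0470]  P^-=[0.5355 0.0952; 0.0952 0.4822]  S=[1.1217 0.0136; 0.0136 0.9020]  K=[0.4809 -0.0738; 0.0917 0.5026]  nu=[-1.8541, 1.4081]  x^+=[-1.4401, -0.5094]  P^+=[0.2722 0.0760; 0.0760 0.2437]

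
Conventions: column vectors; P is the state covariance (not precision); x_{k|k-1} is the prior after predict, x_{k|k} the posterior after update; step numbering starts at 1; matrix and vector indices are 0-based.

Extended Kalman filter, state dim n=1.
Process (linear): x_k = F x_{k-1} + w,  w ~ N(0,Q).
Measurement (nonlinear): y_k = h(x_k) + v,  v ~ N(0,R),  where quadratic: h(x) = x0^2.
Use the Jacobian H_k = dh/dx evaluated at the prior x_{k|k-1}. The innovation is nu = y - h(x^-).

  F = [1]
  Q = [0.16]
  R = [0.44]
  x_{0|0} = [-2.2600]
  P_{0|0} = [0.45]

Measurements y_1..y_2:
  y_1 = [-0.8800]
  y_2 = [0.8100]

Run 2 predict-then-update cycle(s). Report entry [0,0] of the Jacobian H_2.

step 1: x^-=[-2.2600]  P^-=[0.6100]  H_jac=[-4.5200]  S=[12.9025]  K=[-0.2137]  nu=[-5.9876]  x^+=[-0.9805]  P^+=[0.0208]
step 2: x^-=[-0.9805]  P^-=[0.1808]  H_jac=[-1.9610]  S=[1.1353]  K=[-0.3123]  nu=[-0.1513]  x^+=[-0.9332]  P^+=[0.0701]

H_jac[0,0] = -1.9610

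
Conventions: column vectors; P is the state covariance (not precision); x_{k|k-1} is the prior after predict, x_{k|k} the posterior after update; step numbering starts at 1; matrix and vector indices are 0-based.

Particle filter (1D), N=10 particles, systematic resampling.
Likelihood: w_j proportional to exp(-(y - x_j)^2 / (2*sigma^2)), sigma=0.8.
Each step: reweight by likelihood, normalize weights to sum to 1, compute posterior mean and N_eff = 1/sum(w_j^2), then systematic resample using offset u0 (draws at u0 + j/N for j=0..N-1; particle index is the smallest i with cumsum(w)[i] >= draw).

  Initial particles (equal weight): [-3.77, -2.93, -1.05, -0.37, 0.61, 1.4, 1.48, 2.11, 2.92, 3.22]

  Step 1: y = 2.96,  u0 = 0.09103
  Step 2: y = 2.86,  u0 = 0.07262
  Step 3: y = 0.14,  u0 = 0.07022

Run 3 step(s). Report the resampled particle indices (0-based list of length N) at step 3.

step 1: w=[0.0000, 0.0000, 0.0000, 0.0001, 0.0047, 0.0522, 0.0632, 0.1989, 0.3493, 0.3317]  mean=2.6771  Neff=3.5931  idx=[6, 7, 7, 8, 8, 8, 9, 9, 9, 9]
step 2: w=[0.0278, 0.0793, 0.0793, 0.1228, 0.1228, 0.1228, 0.1113, 0.1113, 0.1113, 0.1113]  mean=2.8849  Neff=9.2480  idx=[1, 2, 3, 4, 5, 6, 7, 7, 8, 9]
step 3: w=[0.4523, 0.4523, 0.0224, 0.0224, 0.0224, 0.0057, 0.0057, 0.0057, 0.0057, 0.0057]  mean=2.1959  Neff=2.4347  idx=[0, 0, 0, 0, 1, 1, 1, 1, 1, 4]

resampled_idx = [0, 0, 0, 0, 1, 1, 1, 1, 1, 4]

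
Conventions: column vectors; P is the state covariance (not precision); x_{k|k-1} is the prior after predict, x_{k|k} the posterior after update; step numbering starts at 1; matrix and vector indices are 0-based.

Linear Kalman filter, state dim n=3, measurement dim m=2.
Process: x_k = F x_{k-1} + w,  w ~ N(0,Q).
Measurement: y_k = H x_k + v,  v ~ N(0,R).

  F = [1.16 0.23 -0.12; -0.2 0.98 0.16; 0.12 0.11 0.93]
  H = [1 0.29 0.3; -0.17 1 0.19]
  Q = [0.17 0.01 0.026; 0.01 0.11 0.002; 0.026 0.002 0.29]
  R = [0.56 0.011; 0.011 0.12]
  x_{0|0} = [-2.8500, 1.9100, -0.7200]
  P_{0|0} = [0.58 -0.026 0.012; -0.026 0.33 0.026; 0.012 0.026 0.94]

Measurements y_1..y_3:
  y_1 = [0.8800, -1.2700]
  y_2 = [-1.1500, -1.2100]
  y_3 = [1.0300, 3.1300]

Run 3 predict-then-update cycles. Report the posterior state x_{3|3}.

x_post = [-0.7754, 1.3594, 1.2658]

step 1: x^-=[-2.7803, 2.3266, -0.8015]  P^-=[0.9628 -0.0962 0.0241; -0.0962 0.4918 0.1832; 0.0241 0.1832 1.1227]  S=[1.6558 0.0309; 0.0309 0.7809]  K=[0.5755 -0.3497; 0.0483 0.6934; 0.2409 0.4930]  nu=[3.2260, -3.9170]  x^+=[0.4460, -0.2335, -1.9554]  P^+=[0.3313 0.0353 -0.0770; 0.0353 0.1104 -0.1089; -0.0770 -0.1089 0.8295]
step 2: x^-=[0.6983, -0.6309, -1.7907]  P^-=[0.6799 -0.0267 -0.1159; -0.0267 0.2075 0.0444; -0.1159 0.0444 0.9750]  S=[1.2677 -0.0146; -0.0146 0.4158]  K=[0.4984 -0.3777; 0.0430 0.5317; 0.1564 0.6053]  nu=[-1.1282, -0.1202]  x^+=[0.1815, -0.7433, -2.0398]  P^+=[0.3002 0.0332 -0.1162; 0.0332 0.0882 -0.0963; -0.1162 -0.0963 0.7944]
step 3: x^-=[0.2843, -1.0911, -1.9570]  P^-=[0.6454 -0.0353 -0.1564; -0.0353 0.1913 0.0556; -0.1564 0.0556 0.9377]  S=[1.2012 -0.0254; -0.0254 0.4070]  K=[0.4813 -0.3993; 0.0415 0.5132; 0.1310 0.6478]  nu=[1.6492, 4.6413]  x^+=[-0.7754, 1.3594, 1.2658]  P^+=[0.2925 0.0300 -0.1203; 0.0300 0.0831 -0.0839; -0.1203 -0.0839 0.7506]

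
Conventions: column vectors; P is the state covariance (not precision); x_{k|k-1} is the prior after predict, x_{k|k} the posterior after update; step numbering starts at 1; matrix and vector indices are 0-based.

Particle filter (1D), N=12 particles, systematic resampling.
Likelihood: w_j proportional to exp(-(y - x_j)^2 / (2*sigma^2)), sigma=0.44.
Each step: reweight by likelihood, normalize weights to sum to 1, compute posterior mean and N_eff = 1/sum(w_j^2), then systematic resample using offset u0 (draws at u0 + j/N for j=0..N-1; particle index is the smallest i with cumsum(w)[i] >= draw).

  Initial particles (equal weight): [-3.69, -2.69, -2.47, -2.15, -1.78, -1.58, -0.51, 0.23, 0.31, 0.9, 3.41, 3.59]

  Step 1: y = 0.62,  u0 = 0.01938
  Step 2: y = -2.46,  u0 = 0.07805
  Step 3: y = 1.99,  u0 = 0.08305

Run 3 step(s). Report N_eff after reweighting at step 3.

N_eff = 10.6490

step 1: w=[0.0000, 0.0000, 0.0000, 0.0000, 0.0000, 0.0000, 0.0160, 0.2924, 0.3379, 0.3537, 0.0000, 0.0000]  mean=0.4822  Neff=3.0767  idx=[7, 7, 7, 7, 8, 8, 8, 8, 9, 9, 9, 9]
step 2: w=[0.1889, 0.1889, 0.1889, 0.1889, 0.0611, 0.0611, 0.0611, 0.0611, 0.0000, 0.0000, 0.0000, 0.0000]  mean=0.2496  Neff=6.3440  idx=[0, 0, 1, 1, 2, 2, 3, 3, 3, 5, 6, 7]
step 3: w=[0.0662, 0.0662, 0.0662, 0.0662, 0.0662, 0.0662, 0.0662, 0.0662, 0.0662, 0.1347, 0.1347, 0.1347]  mean=0.2623  Neff=10.6490  idx=[1, 2, 3, 5, 6, 7, 8, 9, 10, 10, 11, 11]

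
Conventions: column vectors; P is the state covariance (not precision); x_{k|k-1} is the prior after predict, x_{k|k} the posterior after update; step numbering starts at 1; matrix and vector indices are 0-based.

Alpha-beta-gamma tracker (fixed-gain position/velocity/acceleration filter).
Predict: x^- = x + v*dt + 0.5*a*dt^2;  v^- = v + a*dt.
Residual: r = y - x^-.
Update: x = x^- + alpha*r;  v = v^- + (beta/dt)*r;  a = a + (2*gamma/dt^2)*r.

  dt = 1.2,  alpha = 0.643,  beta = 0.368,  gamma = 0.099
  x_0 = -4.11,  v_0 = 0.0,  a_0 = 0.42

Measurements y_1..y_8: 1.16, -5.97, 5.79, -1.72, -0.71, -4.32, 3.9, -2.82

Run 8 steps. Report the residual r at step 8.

step 1: x_pred=-3.8076  r=4.9676  x^+=-0.6134  v^+=2.0274  a^+=1.1030
step 2: x_pred=2.6136  r=-8.5836  x^+=-2.9056  v^+=0.7187  a^+=-0.0772
step 3: x_pred=-2.0987  r=7.8887  x^+=2.9737  v^+=3.0453  a^+=1.0075
step 4: x_pred=7.3535  r=-9.0735  x^+=1.5192  v^+=1.4718  a^+=-0.2401
step 5: x_pred=3.1125  r=-3.8225  x^+=0.6546  v^+=0.0114  a^+=-0.7657
step 6: x_pred=0.1170  r=-4.4370  x^+=-2.7360  v^+=-2.2681  a^+=-1.3758
step 7: x_pred=-6.4483  r=10.3483  x^+=0.2057  v^+=-0.7456  a^+=0.0471
step 8: x_pred=-0.6551  r=-2.1649  x^+=-2.0471  v^+=-1.3530  a^+=-0.2506

resid = -2.1649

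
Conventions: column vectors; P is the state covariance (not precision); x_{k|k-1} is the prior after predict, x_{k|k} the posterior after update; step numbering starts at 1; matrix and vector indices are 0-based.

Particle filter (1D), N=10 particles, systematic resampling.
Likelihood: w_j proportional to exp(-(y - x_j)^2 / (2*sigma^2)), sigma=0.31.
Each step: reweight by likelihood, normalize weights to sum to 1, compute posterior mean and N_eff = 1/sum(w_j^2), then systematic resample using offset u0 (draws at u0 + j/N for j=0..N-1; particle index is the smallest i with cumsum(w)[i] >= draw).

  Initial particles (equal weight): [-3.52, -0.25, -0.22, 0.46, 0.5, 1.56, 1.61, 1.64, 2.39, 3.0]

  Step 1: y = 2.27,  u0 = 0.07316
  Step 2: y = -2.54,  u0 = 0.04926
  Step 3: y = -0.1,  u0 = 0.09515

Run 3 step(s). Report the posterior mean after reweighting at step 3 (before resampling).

step 1: w=[0.0000, 0.0000, 0.0000, 0.0000, 0.0000, 0.0561, 0.0802, 0.0980, 0.7173, 0.0483]  mean=2.2368  Neff=1.8653  idx=[6, 7, 8, 8, 8, 8, 8, 8, 8, 9]
step 2: w=[0.7859, 0.2141, 0.0000, 0.0000, 0.0000, 0.0000, 0.0000, 0.0000, 0.0000, 0.0000]  mean=1.6164  Neff=1.5073  idx=[0, 0, 0, 0, 0, 0, 0, 0, 1, 1]
step 3: w=[0.1091, 0.1091, 0.1091, 0.1091, 0.1091, 0.1091, 0.1091, 0.1091, 0.0637, 0.0637]  mean=1.6138  Neff=9.6805  idx=[0, 1, 2, 3, 4, 5, 6, 7, 8, 9]

post_mean = 1.6138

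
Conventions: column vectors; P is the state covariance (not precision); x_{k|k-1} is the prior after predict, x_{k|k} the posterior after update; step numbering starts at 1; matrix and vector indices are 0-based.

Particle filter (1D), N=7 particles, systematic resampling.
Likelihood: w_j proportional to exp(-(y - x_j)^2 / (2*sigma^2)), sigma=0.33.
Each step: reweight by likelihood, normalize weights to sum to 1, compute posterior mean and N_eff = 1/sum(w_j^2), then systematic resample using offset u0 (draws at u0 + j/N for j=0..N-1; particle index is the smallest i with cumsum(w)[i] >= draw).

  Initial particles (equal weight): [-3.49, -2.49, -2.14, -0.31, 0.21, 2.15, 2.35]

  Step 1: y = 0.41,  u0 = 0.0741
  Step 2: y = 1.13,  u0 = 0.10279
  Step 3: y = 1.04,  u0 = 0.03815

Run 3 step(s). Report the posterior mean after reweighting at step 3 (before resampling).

post_mean = 0.2100

step 1: w=[0.0000, 0.0000, 0.0000, 0.1001, 0.8999, 0.0000, 0.0000]  mean=0.1580  Neff=1.2197  idx=[3, 4, 4, 4, 4, 4, 4]
step 2: w=[0.0006, 0.1666, 0.1666, 0.1666, 0.1666, 0.1666, 0.1666]  mean=0.2097  Neff=6.0071  idx=[1, 2, 3, 4, 5, 5, 6]
step 3: w=[0.1429, 0.1429, 0.1429, 0.1429, 0.1429, 0.1429, 0.1429]  mean=0.2100  Neff=7.0000  idx=[0, 1, 2, 3, 4, 5, 6]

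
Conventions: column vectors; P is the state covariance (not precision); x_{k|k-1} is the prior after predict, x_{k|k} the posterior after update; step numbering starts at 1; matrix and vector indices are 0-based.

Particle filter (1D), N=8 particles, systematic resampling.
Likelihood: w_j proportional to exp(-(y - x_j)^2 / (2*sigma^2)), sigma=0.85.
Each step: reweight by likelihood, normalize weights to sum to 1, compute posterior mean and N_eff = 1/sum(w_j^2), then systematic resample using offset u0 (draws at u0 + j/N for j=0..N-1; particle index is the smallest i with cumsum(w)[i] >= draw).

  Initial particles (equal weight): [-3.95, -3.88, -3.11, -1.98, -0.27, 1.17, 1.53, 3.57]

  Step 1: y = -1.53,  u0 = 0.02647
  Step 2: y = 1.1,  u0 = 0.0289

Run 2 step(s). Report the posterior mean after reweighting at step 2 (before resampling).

post_mean = -0.2875

step 1: w=[0.0122, 0.0153, 0.1245, 0.6089, 0.2335, 0.0045, 0.0011, 0.0000]  mean=-1.7565  Neff=2.2665  idx=[1, 2, 3, 3, 3, 3, 4, 4]
step 2: w=[0.0000, 0.0000, 0.0026, 0.0026, 0.0026, 0.0026, 0.4949, 0.4949]  mean=-0.2875  Neff=2.0414  idx=[6, 6, 6, 6, 7, 7, 7, 7]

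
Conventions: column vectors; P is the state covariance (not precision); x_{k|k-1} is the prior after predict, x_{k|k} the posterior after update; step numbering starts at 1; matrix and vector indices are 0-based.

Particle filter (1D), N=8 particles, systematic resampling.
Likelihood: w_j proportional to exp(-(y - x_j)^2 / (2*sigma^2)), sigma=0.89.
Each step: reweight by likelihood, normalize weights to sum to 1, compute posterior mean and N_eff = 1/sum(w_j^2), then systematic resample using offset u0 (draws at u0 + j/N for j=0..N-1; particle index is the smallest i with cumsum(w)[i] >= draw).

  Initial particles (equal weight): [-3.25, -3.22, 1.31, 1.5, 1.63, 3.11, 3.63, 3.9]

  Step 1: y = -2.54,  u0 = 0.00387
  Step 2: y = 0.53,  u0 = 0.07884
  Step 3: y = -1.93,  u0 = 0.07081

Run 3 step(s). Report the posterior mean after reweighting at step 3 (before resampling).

step 1: w=[0.4934, 0.5065, 0.0001, 0.0000, 0.0000, 0.0000, 0.0000, 0.0000]  mean=-3.2344  Neff=2.0000  idx=[0, 0, 0, 0, 1, 1, 1, 1]
step 2: w=[0.1161, 0.1161, 0.1161, 0.1161, 0.1339, 0.1339, 0.1339, 0.1339]  mean=-3.2339  Neff=7.9597  idx=[0, 1, 2, 3, 4, 5, 6, 7]
step 3: w=[0.1219, 0.1219, 0.1219, 0.1219, 0.1281, 0.1281, 0.1281, 0.1281]  mean=-3.2346  Neff=7.9951  idx=[0, 1, 2, 3, 4, 5, 6, 7]

post_mean = -3.2346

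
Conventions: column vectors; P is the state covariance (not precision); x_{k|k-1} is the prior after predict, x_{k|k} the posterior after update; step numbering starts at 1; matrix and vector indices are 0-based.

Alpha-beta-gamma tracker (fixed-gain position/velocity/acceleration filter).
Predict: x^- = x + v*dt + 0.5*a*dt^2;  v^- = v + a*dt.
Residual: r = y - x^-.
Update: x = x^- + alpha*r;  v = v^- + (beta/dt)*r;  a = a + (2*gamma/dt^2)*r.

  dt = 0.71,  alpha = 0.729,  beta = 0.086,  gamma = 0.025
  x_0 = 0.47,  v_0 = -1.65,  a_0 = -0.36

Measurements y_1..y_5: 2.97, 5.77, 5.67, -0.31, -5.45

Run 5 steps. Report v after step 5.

step 1: x_pred=-0.7922  r=3.7622  x^+=1.9504  v^+=-1.4499  a^+=0.0132
step 2: x_pred=0.9243  r=4.8457  x^+=4.4568  v^+=-0.8536  a^+=0.4938
step 3: x_pred=3.9752  r=1.6948  x^+=5.2107  v^+=-0.2977  a^+=0.6619
step 4: x_pred=5.1662  r=-5.4762  x^+=1.1740  v^+=-0.4911  a^+=0.1187
step 5: x_pred=0.8553  r=-6.3053  x^+=-3.7413  v^+=-1.1705  a^+=-0.5067

v_post = -1.1705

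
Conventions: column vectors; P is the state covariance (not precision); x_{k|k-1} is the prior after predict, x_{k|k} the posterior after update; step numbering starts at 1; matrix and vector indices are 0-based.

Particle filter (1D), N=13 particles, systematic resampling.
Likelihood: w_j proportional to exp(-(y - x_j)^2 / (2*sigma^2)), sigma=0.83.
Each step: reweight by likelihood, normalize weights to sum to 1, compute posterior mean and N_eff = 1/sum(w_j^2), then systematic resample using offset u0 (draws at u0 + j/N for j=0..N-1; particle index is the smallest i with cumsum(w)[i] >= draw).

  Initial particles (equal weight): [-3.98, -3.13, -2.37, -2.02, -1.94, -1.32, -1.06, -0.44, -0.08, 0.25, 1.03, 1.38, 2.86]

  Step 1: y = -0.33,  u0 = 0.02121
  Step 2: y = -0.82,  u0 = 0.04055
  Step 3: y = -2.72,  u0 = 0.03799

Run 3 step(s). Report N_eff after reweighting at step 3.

step 1: w=[0.0000, 0.0007, 0.0106, 0.0273, 0.0330, 0.1064, 0.1473, 0.2149, 0.2072, 0.1698, 0.0566, 0.0260, 0.0001]  mean=-0.4173  Neff=6.3775  idx=[3, 5, 5, 6, 7, 7, 7, 8, 8, 8, 9, 9, 10]
step 2: w=[0.0406, 0.0964, 0.0964, 0.1109, 0.1041, 0.1041, 0.1041, 0.0777, 0.0777, 0.0777, 0.0504, 0.0504, 0.0096]  mean=-0.5751  Neff=11.3244  idx=[0, 1, 2, 3, 4, 4, 5, 6, 6, 7, 8, 9, 11]
step 3: w=[0.4820, 0.1658, 0.1658, 0.0931, 0.0158, 0.0158, 0.0158, 0.0158, 0.0158, 0.0044, 0.0044, 0.0044, 0.0011]  mean=-1.5456  Neff=3.3641  idx=[0, 0, 0, 0, 0, 0, 1, 1, 2, 2, 2, 3, 7]

N_eff = 3.3641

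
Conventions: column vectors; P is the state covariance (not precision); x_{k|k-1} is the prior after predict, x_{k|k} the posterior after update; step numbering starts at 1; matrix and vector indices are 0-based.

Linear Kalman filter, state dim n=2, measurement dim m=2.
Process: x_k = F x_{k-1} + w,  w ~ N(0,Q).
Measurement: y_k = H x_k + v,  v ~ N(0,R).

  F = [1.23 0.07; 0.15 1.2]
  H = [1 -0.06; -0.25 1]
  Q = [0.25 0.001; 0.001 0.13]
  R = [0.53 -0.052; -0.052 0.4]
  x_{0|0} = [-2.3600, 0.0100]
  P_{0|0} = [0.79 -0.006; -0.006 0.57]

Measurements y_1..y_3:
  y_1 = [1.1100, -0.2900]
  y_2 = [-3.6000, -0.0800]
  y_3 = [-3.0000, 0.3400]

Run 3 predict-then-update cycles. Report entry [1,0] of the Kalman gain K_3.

step 1: x^-=[-2.9021, -0.3420]  P^-=[1.4470 0.1857; 0.1857 0.9664]  S=[1.9581 -0.2832; -0.2832 1.3640]  K=[0.7367 0.0239; 0.1678 0.7093]  nu=[3.9916, -0.6735]  x^+=[0.0224, -0.1499]  P^+=[0.3934 0.0696; 0.0696 0.2924]
step 2: x^-=[0.0171, -0.1765]  P^-=[0.8586 0.2016; 0.2016 0.5850]  S=[1.3665 -0.0971; -0.0971 0.9378]  K=[0.6231 0.0506; 0.1636 0.5869]  nu=[-3.6277, 0.1007]  x^+=[-2.2380, -0.7107]  P^+=[0.3318 0.0708; 0.0708 0.2440]
step 3: x^-=[-2.8025, -1.1885]  P^-=[0.7654 0.1880; 0.1880 0.5143]  S=[1.2747 -0.0834; -0.0834 0.8681]  K=[0.5951 0.0533; 0.1595 0.5536]  nu=[-0.2688, 0.8279]  x^+=[-2.9184, -0.7731]  P^+=[0.3168 0.0696; 0.0696 0.2305]

K[1,0] = 0.1595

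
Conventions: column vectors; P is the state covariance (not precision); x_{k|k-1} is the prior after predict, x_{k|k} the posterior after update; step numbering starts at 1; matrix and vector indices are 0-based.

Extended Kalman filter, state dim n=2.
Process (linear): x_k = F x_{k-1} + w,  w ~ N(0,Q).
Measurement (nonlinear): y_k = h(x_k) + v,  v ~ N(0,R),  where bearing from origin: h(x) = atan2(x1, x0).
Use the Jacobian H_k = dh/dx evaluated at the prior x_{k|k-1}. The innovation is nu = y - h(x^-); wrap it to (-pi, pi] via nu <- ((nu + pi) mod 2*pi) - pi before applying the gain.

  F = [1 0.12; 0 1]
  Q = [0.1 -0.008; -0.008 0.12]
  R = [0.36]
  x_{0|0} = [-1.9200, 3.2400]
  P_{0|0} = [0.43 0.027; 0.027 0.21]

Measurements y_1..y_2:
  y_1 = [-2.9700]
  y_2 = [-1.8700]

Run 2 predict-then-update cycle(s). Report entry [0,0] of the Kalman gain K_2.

step 1: x^-=[-1.5312, 3.2400]  P^-=[0.5395 0.0442; 0.0442 0.3300]  H_jac=[-0.2523 -0.1192]  S=[0.4017]  K=[-0.3520; -0.1257]  nu=[1.3009]  x^+=[-1.9891, 3.0765]  P^+=[0.4897 0.0264; 0.0264 0.3237]
step 2: x^-=[-1.6199, 3.0765]  P^-=[0.6007 0.0573; 0.0573 0.4437]  H_jac=[-0.2545 -0.1340]  S=[0.4108]  K=[-0.3909; -0.1802]  nu=[2.3577]  x^+=[-2.5414, 2.6516]  P^+=[0.5380 0.0283; 0.0283 0.4303]

K[0,0] = -0.3909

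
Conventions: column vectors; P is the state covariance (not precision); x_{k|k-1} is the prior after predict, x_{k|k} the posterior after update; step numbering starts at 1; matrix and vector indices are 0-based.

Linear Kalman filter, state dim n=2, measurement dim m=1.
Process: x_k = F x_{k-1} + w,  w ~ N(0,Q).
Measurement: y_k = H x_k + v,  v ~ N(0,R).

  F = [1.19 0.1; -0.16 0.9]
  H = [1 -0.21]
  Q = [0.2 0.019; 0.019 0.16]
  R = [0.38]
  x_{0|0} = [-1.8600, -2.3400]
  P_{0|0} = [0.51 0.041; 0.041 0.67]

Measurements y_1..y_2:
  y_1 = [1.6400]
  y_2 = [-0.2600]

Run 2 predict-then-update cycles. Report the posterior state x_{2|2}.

step 1: x^-=[-2.4474, -1.8084]  P^-=[0.9387 0.0255; 0.0255 0.7039]  S=[1.3390]  K=[0.6970; -0.0914]  nu=[3.7076]  x^+=[0.1369, -2.1473]  P^+=[0.2881 0.1108; 0.1108 0.6928]
step 2: x^-=[-0.0518, -1.9544]  P^-=[0.6413 0.1433; 0.1433 0.6966]  S=[0.9918]  K=[0.6162; -0.0030]  nu=[-0.6186]  x^+=[-0.4330, -1.9526]  P^+=[0.2647 0.1452; 0.1452 0.6966]

x_post = [-0.4330, -1.9526]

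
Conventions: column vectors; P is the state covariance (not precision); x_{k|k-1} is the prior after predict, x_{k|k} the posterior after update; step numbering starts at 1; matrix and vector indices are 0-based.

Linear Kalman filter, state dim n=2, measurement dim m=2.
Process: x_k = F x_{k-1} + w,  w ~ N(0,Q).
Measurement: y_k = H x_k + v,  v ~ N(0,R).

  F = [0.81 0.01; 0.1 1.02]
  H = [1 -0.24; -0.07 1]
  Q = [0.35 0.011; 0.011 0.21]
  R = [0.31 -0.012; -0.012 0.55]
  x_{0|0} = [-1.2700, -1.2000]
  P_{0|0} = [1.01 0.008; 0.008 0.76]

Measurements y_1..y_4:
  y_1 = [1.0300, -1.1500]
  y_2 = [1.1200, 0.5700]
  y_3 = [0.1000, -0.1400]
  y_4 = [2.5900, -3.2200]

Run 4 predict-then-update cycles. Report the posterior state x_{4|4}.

x_post = [1.3467, -1.6053]

step 1: x^-=[-1.0407, -1.3510]  P^-=[1.0129 0.1072; 0.1072 1.0124]  S=[1.3297 -0.2169; -0.2169 1.5524]  K=[0.7636 0.1301; 0.0035 0.6478]  nu=[1.7465, 0.1282]  x^+=[0.3095, -1.2618]  P^+=[0.2544 0.0802; 0.0802 0.3619]
step 2: x^-=[0.2381, -1.2561]  P^-=[0.5182 0.1016; 0.1016 0.6054]  S=[0.8143 -0.0902; -0.0902 1.1437]  K=[0.6182 0.1059; 0.0044 0.5235]  nu=[0.5804, 1.8427]  x^+=[0.7921, -0.2889]  P^+=[0.2060 0.0653; 0.0653 0.2924]
step 3: x^-=[0.6387, -0.2155]  P^-=[0.4863 0.0846; 0.0846 0.5296]  S=[0.7861 -0.0871; -0.0871 1.0701]  K=[0.6034 0.0964; 0.0002 0.4894]  nu=[-0.5904, 0.1202]  x^+=[0.2940, -0.1568]  P^+=[0.2002 0.0598; 0.0598 0.2733]
step 4: x^-=[0.2366, -0.1305]  P^-=[0.4824 0.0795; 0.0795 0.5086]  S=[0.7835 -0.0870; -0.0870 1.0498]  K=[0.6017 0.0934; -0.0012 0.4791]  nu=[2.3221, -3.0729]  x^+=[1.3467, -1.6053]  P^+=[0.1993 0.0581; 0.0581 0.2676]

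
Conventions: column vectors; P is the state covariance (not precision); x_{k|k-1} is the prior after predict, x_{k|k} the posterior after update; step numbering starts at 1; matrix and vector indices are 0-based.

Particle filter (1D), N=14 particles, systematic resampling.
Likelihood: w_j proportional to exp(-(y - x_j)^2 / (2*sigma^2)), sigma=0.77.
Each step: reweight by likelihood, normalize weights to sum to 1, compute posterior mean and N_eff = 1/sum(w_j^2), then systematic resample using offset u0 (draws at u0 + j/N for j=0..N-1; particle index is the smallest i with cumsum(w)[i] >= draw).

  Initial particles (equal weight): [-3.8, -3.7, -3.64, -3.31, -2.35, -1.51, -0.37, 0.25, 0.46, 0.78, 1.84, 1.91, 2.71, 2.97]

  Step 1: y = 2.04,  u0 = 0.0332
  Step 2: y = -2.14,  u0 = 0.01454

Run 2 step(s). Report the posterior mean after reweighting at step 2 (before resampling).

step 1: w=[0.0000, 0.0000, 0.0000, 0.0000, 0.0000, 0.0000, 0.0021, 0.0187, 0.0340, 0.0733, 0.2702, 0.2755, 0.1914, 0.1348]  mean=2.0190  Neff=4.7487  idx=[8, 9, 10, 10, 10, 10, 11, 11, 11, 12, 12, 12, 13, 13]
step 2: w=[0.8142, 0.1836, 0.0004, 0.0004, 0.0004, 0.0004, 0.0002, 0.0002, 0.0002, 0.0000, 0.0000, 0.0000, 0.0000, 0.0000]  mean=0.5219  Neff=1.4356  idx=[0, 0, 0, 0, 0, 0, 0, 0, 0, 0, 0, 0, 1, 1]

post_mean = 0.5219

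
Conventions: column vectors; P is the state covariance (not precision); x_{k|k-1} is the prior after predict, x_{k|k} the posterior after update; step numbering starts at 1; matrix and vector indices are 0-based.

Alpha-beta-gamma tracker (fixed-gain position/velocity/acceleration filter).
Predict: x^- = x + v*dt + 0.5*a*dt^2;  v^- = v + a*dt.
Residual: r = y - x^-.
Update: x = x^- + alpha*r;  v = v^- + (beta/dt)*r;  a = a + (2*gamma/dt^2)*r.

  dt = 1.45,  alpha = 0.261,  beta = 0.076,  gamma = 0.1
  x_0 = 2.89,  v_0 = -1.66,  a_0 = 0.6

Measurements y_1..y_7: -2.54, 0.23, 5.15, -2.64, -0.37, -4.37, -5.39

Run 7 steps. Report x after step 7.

step 1: x_pred=1.1138  r=-3.6538  x^+=0.1601  v^+=-0.9815  a^+=0.2524
step 2: x_pred=-0.9977  r=1.2277  x^+=-0.6773  v^+=-0.5511  a^+=0.3692
step 3: x_pred=-1.0882  r=6.2382  x^+=0.5399  v^+=0.3112  a^+=0.9626
step 4: x_pred=2.0032  r=-4.6432  x^+=0.7913  v^+=1.4637  a^+=0.5210
step 5: x_pred=3.4613  r=-3.8313  x^+=2.4613  v^+=2.0182  a^+=0.1565
step 6: x_pred=5.5523  r=-9.9223  x^+=2.9626  v^+=1.7251  a^+=-0.7874
step 7: x_pred=4.6363  r=-10.0263  x^+=2.0194  v^+=0.0579  a^+=-1.7411

x_post = 2.0194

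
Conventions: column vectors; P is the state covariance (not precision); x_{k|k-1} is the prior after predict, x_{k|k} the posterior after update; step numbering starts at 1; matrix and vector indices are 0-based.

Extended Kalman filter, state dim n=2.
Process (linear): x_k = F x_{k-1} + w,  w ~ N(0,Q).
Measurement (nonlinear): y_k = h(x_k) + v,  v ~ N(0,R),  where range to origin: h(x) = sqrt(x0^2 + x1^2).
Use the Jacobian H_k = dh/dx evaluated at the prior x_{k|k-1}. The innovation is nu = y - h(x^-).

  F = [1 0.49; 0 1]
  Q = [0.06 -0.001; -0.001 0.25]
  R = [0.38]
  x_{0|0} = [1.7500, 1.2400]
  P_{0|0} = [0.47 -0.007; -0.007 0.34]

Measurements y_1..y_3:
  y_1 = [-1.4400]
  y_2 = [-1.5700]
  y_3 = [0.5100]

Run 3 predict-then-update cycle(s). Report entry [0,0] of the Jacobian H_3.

H_jac[0,0] = 0.6259

step 1: x^-=[2.3576, 1.2400]  P^-=[0.6048 0.1586; 0.1586 0.5900]  H_jac=[0.8850 0.4655]  S=[1.1123]  K=[0.5476; 0.3731]  nu=[-4.1038]  x^+=[0.1103, -0.2912]  P^+=[0.2712 -0.0687; -0.0687 0.4351]
step 2: x^-=[-0.0324, -0.2912]  P^-=[0.3684 0.1436; 0.1436 0.6851]  H_jac=[-0.1106 -0.9939]  S=[1.0928]  K=[-0.1678; -0.6376]  nu=[-1.8630]  x^+=[0.2803, 0.8967]  P^+=[0.3376 0.0266; 0.0266 0.2408]
step 3: x^-=[0.7197, 0.8967]  P^-=[0.4815 0.1436; 0.1436 0.4908]  H_jac=[0.6259 0.7799]  S=[1.0074]  K=[0.4104; 0.4692]  nu=[-0.6398]  x^+=[0.4571, 0.5965]  P^+=[0.3119 -0.0504; -0.0504 0.2690]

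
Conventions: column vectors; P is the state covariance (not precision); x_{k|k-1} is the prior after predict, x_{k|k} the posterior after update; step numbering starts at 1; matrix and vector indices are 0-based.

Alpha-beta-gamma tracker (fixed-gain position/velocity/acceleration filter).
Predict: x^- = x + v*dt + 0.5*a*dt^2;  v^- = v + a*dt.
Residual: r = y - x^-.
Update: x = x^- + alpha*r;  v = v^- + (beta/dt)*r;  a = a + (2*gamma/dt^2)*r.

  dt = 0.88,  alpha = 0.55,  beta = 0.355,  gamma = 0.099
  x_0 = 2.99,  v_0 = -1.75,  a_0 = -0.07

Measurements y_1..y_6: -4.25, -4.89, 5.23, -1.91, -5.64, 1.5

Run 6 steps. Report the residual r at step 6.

step 1: x_pred=1.4229  r=-5.6729  x^+=-1.6972  v^+=-4.1001  a^+=-1.5205
step 2: x_pred=-5.8940  r=1.0040  x^+=-5.3418  v^+=-5.0331  a^+=-1.2638
step 3: x_pred=-10.2602  r=15.4902  x^+=-1.7406  v^+=0.1037  a^+=2.6968
step 4: x_pred=-0.6051  r=-1.3049  x^+=-1.3228  v^+=1.9505  a^+=2.3632
step 5: x_pred=1.3087  r=-6.9487  x^+=-2.5131  v^+=1.2270  a^+=0.5865
step 6: x_pred=-1.2063  r=2.7063  x^+=0.2822  v^+=2.8348  a^+=1.2785

resid = 2.7063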